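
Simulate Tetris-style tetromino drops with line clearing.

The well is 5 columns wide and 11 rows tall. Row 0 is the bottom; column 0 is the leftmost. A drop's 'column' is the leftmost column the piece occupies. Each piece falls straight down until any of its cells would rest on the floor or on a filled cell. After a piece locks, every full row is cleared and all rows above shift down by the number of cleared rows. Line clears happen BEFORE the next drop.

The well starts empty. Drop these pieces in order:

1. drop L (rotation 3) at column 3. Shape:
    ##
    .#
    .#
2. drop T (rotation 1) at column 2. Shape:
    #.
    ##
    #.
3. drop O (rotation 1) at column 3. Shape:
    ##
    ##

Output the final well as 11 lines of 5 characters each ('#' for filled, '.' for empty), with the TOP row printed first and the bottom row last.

Answer: .....
.....
.....
.....
.....
...##
..###
..##.
..###
....#
....#

Derivation:
Drop 1: L rot3 at col 3 lands with bottom-row=0; cleared 0 line(s) (total 0); column heights now [0 0 0 3 3], max=3
Drop 2: T rot1 at col 2 lands with bottom-row=2; cleared 0 line(s) (total 0); column heights now [0 0 5 4 3], max=5
Drop 3: O rot1 at col 3 lands with bottom-row=4; cleared 0 line(s) (total 0); column heights now [0 0 5 6 6], max=6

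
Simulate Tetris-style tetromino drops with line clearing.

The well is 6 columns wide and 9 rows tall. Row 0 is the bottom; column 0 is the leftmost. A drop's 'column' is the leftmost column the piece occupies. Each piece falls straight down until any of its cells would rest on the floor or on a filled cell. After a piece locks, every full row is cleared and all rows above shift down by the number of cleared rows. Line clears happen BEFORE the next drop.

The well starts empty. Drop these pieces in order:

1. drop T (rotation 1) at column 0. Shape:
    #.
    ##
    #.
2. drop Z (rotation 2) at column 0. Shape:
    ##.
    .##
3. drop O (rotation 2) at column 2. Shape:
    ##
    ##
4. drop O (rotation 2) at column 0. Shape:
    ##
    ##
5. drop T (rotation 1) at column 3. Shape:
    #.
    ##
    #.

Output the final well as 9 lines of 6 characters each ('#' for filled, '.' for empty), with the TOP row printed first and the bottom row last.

Answer: ......
...#..
...##.
##.#..
####..
####..
###...
##....
#.....

Derivation:
Drop 1: T rot1 at col 0 lands with bottom-row=0; cleared 0 line(s) (total 0); column heights now [3 2 0 0 0 0], max=3
Drop 2: Z rot2 at col 0 lands with bottom-row=2; cleared 0 line(s) (total 0); column heights now [4 4 3 0 0 0], max=4
Drop 3: O rot2 at col 2 lands with bottom-row=3; cleared 0 line(s) (total 0); column heights now [4 4 5 5 0 0], max=5
Drop 4: O rot2 at col 0 lands with bottom-row=4; cleared 0 line(s) (total 0); column heights now [6 6 5 5 0 0], max=6
Drop 5: T rot1 at col 3 lands with bottom-row=5; cleared 0 line(s) (total 0); column heights now [6 6 5 8 7 0], max=8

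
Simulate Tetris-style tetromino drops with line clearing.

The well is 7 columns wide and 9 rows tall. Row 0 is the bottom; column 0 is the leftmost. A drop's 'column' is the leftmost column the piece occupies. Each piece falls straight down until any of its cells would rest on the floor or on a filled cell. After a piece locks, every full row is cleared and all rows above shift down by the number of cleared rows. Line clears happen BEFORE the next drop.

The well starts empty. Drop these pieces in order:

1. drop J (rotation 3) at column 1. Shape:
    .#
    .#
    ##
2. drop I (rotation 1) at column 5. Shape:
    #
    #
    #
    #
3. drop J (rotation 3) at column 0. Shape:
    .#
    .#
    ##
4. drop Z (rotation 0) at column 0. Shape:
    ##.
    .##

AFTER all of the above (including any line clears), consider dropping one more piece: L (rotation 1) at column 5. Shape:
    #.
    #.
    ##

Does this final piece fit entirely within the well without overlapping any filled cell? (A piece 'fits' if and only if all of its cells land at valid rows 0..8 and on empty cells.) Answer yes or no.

Drop 1: J rot3 at col 1 lands with bottom-row=0; cleared 0 line(s) (total 0); column heights now [0 1 3 0 0 0 0], max=3
Drop 2: I rot1 at col 5 lands with bottom-row=0; cleared 0 line(s) (total 0); column heights now [0 1 3 0 0 4 0], max=4
Drop 3: J rot3 at col 0 lands with bottom-row=1; cleared 0 line(s) (total 0); column heights now [2 4 3 0 0 4 0], max=4
Drop 4: Z rot0 at col 0 lands with bottom-row=4; cleared 0 line(s) (total 0); column heights now [6 6 5 0 0 4 0], max=6
Test piece L rot1 at col 5 (width 2): heights before test = [6 6 5 0 0 4 0]; fits = True

Answer: yes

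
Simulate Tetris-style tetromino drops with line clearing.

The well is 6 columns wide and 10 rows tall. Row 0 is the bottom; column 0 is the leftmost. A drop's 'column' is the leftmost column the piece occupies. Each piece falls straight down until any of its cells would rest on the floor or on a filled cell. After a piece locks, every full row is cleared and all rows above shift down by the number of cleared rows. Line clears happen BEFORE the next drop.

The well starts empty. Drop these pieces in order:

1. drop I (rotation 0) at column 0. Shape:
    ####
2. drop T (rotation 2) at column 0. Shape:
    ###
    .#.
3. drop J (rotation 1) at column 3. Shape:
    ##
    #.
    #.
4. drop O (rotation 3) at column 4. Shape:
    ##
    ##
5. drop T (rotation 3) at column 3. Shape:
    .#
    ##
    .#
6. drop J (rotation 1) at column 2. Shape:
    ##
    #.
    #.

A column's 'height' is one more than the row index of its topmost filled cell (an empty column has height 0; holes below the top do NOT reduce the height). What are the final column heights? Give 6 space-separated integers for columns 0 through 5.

Answer: 3 3 9 9 9 6

Derivation:
Drop 1: I rot0 at col 0 lands with bottom-row=0; cleared 0 line(s) (total 0); column heights now [1 1 1 1 0 0], max=1
Drop 2: T rot2 at col 0 lands with bottom-row=1; cleared 0 line(s) (total 0); column heights now [3 3 3 1 0 0], max=3
Drop 3: J rot1 at col 3 lands with bottom-row=1; cleared 0 line(s) (total 0); column heights now [3 3 3 4 4 0], max=4
Drop 4: O rot3 at col 4 lands with bottom-row=4; cleared 0 line(s) (total 0); column heights now [3 3 3 4 6 6], max=6
Drop 5: T rot3 at col 3 lands with bottom-row=6; cleared 0 line(s) (total 0); column heights now [3 3 3 8 9 6], max=9
Drop 6: J rot1 at col 2 lands with bottom-row=6; cleared 0 line(s) (total 0); column heights now [3 3 9 9 9 6], max=9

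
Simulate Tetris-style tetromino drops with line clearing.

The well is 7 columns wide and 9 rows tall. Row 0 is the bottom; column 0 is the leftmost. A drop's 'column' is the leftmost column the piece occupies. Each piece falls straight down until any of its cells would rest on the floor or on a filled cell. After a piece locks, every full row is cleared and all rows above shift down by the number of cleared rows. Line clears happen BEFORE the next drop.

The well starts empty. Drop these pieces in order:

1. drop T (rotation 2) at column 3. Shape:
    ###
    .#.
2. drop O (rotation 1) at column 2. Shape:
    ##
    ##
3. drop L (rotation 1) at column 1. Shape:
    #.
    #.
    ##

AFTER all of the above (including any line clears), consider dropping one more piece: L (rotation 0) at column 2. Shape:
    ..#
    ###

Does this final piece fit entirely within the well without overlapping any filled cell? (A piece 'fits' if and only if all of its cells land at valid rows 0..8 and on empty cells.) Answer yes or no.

Answer: yes

Derivation:
Drop 1: T rot2 at col 3 lands with bottom-row=0; cleared 0 line(s) (total 0); column heights now [0 0 0 2 2 2 0], max=2
Drop 2: O rot1 at col 2 lands with bottom-row=2; cleared 0 line(s) (total 0); column heights now [0 0 4 4 2 2 0], max=4
Drop 3: L rot1 at col 1 lands with bottom-row=4; cleared 0 line(s) (total 0); column heights now [0 7 5 4 2 2 0], max=7
Test piece L rot0 at col 2 (width 3): heights before test = [0 7 5 4 2 2 0]; fits = True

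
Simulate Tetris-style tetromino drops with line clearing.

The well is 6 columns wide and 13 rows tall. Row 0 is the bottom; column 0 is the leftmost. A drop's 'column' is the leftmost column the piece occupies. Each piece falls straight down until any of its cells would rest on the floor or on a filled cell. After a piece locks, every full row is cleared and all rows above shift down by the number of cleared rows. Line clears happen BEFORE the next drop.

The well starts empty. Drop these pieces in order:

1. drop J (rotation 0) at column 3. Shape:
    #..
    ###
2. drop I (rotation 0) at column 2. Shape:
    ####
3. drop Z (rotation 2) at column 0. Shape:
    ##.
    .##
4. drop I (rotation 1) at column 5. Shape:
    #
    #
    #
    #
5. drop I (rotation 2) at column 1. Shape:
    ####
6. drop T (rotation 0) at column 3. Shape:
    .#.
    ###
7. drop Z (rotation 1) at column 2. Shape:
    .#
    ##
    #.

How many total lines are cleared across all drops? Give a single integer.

Drop 1: J rot0 at col 3 lands with bottom-row=0; cleared 0 line(s) (total 0); column heights now [0 0 0 2 1 1], max=2
Drop 2: I rot0 at col 2 lands with bottom-row=2; cleared 0 line(s) (total 0); column heights now [0 0 3 3 3 3], max=3
Drop 3: Z rot2 at col 0 lands with bottom-row=3; cleared 0 line(s) (total 0); column heights now [5 5 4 3 3 3], max=5
Drop 4: I rot1 at col 5 lands with bottom-row=3; cleared 0 line(s) (total 0); column heights now [5 5 4 3 3 7], max=7
Drop 5: I rot2 at col 1 lands with bottom-row=5; cleared 0 line(s) (total 0); column heights now [5 6 6 6 6 7], max=7
Drop 6: T rot0 at col 3 lands with bottom-row=7; cleared 0 line(s) (total 0); column heights now [5 6 6 8 9 8], max=9
Drop 7: Z rot1 at col 2 lands with bottom-row=7; cleared 0 line(s) (total 0); column heights now [5 6 9 10 9 8], max=10

Answer: 0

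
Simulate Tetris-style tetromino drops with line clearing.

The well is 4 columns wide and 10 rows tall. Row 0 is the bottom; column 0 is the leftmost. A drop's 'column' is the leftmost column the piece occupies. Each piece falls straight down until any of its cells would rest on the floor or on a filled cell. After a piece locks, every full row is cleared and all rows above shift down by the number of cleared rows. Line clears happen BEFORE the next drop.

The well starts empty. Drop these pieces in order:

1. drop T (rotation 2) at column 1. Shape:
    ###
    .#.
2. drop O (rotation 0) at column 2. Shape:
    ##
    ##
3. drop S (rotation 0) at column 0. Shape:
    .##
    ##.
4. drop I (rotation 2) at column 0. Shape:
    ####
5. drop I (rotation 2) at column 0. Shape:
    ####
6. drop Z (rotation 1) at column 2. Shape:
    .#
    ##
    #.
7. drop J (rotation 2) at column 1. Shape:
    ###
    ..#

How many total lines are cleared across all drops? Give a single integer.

Answer: 3

Derivation:
Drop 1: T rot2 at col 1 lands with bottom-row=0; cleared 0 line(s) (total 0); column heights now [0 2 2 2], max=2
Drop 2: O rot0 at col 2 lands with bottom-row=2; cleared 0 line(s) (total 0); column heights now [0 2 4 4], max=4
Drop 3: S rot0 at col 0 lands with bottom-row=3; cleared 1 line(s) (total 1); column heights now [0 4 4 3], max=4
Drop 4: I rot2 at col 0 lands with bottom-row=4; cleared 1 line(s) (total 2); column heights now [0 4 4 3], max=4
Drop 5: I rot2 at col 0 lands with bottom-row=4; cleared 1 line(s) (total 3); column heights now [0 4 4 3], max=4
Drop 6: Z rot1 at col 2 lands with bottom-row=4; cleared 0 line(s) (total 3); column heights now [0 4 6 7], max=7
Drop 7: J rot2 at col 1 lands with bottom-row=7; cleared 0 line(s) (total 3); column heights now [0 9 9 9], max=9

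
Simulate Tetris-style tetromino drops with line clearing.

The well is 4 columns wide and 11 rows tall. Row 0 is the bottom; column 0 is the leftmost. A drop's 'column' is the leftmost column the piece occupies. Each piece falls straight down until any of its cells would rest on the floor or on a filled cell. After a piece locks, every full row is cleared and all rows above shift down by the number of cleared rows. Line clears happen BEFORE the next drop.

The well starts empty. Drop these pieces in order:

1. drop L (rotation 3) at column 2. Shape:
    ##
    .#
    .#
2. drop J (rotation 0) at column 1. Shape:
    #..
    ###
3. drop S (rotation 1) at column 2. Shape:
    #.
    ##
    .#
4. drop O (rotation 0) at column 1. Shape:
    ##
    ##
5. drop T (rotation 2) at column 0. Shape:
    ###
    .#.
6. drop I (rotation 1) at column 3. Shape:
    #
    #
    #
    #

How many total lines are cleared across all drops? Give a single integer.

Answer: 0

Derivation:
Drop 1: L rot3 at col 2 lands with bottom-row=0; cleared 0 line(s) (total 0); column heights now [0 0 3 3], max=3
Drop 2: J rot0 at col 1 lands with bottom-row=3; cleared 0 line(s) (total 0); column heights now [0 5 4 4], max=5
Drop 3: S rot1 at col 2 lands with bottom-row=4; cleared 0 line(s) (total 0); column heights now [0 5 7 6], max=7
Drop 4: O rot0 at col 1 lands with bottom-row=7; cleared 0 line(s) (total 0); column heights now [0 9 9 6], max=9
Drop 5: T rot2 at col 0 lands with bottom-row=9; cleared 0 line(s) (total 0); column heights now [11 11 11 6], max=11
Drop 6: I rot1 at col 3 lands with bottom-row=6; cleared 0 line(s) (total 0); column heights now [11 11 11 10], max=11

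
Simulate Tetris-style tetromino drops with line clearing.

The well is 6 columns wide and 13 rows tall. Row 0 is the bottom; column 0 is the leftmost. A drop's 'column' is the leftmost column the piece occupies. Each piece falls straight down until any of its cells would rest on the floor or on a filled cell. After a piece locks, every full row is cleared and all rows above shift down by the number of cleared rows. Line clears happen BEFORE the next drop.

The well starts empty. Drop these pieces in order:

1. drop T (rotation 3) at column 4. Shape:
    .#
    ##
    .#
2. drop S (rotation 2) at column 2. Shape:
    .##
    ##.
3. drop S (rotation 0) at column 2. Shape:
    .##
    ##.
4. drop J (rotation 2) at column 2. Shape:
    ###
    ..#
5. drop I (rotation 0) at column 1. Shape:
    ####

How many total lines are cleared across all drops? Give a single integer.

Drop 1: T rot3 at col 4 lands with bottom-row=0; cleared 0 line(s) (total 0); column heights now [0 0 0 0 2 3], max=3
Drop 2: S rot2 at col 2 lands with bottom-row=1; cleared 0 line(s) (total 0); column heights now [0 0 2 3 3 3], max=3
Drop 3: S rot0 at col 2 lands with bottom-row=3; cleared 0 line(s) (total 0); column heights now [0 0 4 5 5 3], max=5
Drop 4: J rot2 at col 2 lands with bottom-row=5; cleared 0 line(s) (total 0); column heights now [0 0 7 7 7 3], max=7
Drop 5: I rot0 at col 1 lands with bottom-row=7; cleared 0 line(s) (total 0); column heights now [0 8 8 8 8 3], max=8

Answer: 0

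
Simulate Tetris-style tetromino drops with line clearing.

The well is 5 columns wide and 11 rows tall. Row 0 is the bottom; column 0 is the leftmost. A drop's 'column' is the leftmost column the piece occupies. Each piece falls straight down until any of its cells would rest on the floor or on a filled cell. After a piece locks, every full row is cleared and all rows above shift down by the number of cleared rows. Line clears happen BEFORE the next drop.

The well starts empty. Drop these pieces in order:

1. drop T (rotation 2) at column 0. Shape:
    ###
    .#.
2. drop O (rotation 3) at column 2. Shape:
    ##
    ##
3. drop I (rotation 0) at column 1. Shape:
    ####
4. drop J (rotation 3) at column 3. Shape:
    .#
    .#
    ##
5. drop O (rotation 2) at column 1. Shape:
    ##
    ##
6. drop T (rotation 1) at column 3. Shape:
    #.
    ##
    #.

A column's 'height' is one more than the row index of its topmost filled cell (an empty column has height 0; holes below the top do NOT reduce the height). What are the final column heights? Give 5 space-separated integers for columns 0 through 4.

Drop 1: T rot2 at col 0 lands with bottom-row=0; cleared 0 line(s) (total 0); column heights now [2 2 2 0 0], max=2
Drop 2: O rot3 at col 2 lands with bottom-row=2; cleared 0 line(s) (total 0); column heights now [2 2 4 4 0], max=4
Drop 3: I rot0 at col 1 lands with bottom-row=4; cleared 0 line(s) (total 0); column heights now [2 5 5 5 5], max=5
Drop 4: J rot3 at col 3 lands with bottom-row=5; cleared 0 line(s) (total 0); column heights now [2 5 5 6 8], max=8
Drop 5: O rot2 at col 1 lands with bottom-row=5; cleared 0 line(s) (total 0); column heights now [2 7 7 6 8], max=8
Drop 6: T rot1 at col 3 lands with bottom-row=7; cleared 0 line(s) (total 0); column heights now [2 7 7 10 9], max=10

Answer: 2 7 7 10 9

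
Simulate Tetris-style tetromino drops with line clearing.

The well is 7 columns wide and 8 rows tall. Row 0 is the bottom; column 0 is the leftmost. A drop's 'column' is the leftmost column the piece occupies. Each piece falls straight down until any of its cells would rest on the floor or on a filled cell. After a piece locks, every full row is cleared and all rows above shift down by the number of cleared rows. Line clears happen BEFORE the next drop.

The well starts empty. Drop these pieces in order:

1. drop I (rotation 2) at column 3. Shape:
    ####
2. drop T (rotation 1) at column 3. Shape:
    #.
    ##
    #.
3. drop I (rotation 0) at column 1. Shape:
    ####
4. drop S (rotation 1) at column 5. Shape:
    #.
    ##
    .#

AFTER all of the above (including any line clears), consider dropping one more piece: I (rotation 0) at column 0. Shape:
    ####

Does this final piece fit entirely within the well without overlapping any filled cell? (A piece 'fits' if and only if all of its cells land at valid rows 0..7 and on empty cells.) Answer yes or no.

Answer: yes

Derivation:
Drop 1: I rot2 at col 3 lands with bottom-row=0; cleared 0 line(s) (total 0); column heights now [0 0 0 1 1 1 1], max=1
Drop 2: T rot1 at col 3 lands with bottom-row=1; cleared 0 line(s) (total 0); column heights now [0 0 0 4 3 1 1], max=4
Drop 3: I rot0 at col 1 lands with bottom-row=4; cleared 0 line(s) (total 0); column heights now [0 5 5 5 5 1 1], max=5
Drop 4: S rot1 at col 5 lands with bottom-row=1; cleared 0 line(s) (total 0); column heights now [0 5 5 5 5 4 3], max=5
Test piece I rot0 at col 0 (width 4): heights before test = [0 5 5 5 5 4 3]; fits = True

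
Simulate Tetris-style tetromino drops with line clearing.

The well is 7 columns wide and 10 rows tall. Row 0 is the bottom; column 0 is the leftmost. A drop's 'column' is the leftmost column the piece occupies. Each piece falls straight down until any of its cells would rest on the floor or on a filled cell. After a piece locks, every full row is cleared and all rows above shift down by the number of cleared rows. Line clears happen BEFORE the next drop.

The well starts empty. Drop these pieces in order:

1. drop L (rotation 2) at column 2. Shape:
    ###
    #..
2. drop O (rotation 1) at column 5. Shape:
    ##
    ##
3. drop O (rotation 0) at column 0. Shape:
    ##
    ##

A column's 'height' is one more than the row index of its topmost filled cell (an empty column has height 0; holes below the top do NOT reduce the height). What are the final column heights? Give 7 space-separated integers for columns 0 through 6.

Drop 1: L rot2 at col 2 lands with bottom-row=0; cleared 0 line(s) (total 0); column heights now [0 0 2 2 2 0 0], max=2
Drop 2: O rot1 at col 5 lands with bottom-row=0; cleared 0 line(s) (total 0); column heights now [0 0 2 2 2 2 2], max=2
Drop 3: O rot0 at col 0 lands with bottom-row=0; cleared 1 line(s) (total 1); column heights now [1 1 1 0 0 1 1], max=1

Answer: 1 1 1 0 0 1 1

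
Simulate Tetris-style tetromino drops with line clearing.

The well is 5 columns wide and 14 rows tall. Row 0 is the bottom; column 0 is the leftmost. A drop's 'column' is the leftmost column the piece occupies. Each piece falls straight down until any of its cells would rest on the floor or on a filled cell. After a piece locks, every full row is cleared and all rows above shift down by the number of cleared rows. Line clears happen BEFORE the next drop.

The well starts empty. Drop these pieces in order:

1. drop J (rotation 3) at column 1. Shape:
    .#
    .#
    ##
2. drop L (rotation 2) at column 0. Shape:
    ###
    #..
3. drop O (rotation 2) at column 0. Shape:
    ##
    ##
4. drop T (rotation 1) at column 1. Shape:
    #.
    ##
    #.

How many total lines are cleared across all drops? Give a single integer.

Drop 1: J rot3 at col 1 lands with bottom-row=0; cleared 0 line(s) (total 0); column heights now [0 1 3 0 0], max=3
Drop 2: L rot2 at col 0 lands with bottom-row=2; cleared 0 line(s) (total 0); column heights now [4 4 4 0 0], max=4
Drop 3: O rot2 at col 0 lands with bottom-row=4; cleared 0 line(s) (total 0); column heights now [6 6 4 0 0], max=6
Drop 4: T rot1 at col 1 lands with bottom-row=6; cleared 0 line(s) (total 0); column heights now [6 9 8 0 0], max=9

Answer: 0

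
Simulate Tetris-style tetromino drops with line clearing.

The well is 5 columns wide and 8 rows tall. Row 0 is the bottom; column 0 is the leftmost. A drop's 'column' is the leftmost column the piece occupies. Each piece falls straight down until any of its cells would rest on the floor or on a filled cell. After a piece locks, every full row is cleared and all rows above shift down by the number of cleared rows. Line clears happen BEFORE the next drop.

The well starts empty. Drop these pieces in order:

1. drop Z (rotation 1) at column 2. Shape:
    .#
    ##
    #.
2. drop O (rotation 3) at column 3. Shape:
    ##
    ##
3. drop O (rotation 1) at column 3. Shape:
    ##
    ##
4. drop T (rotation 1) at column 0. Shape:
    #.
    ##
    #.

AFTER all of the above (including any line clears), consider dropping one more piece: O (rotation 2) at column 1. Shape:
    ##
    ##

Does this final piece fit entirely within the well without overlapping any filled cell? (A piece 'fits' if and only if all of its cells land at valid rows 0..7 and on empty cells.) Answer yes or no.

Drop 1: Z rot1 at col 2 lands with bottom-row=0; cleared 0 line(s) (total 0); column heights now [0 0 2 3 0], max=3
Drop 2: O rot3 at col 3 lands with bottom-row=3; cleared 0 line(s) (total 0); column heights now [0 0 2 5 5], max=5
Drop 3: O rot1 at col 3 lands with bottom-row=5; cleared 0 line(s) (total 0); column heights now [0 0 2 7 7], max=7
Drop 4: T rot1 at col 0 lands with bottom-row=0; cleared 0 line(s) (total 0); column heights now [3 2 2 7 7], max=7
Test piece O rot2 at col 1 (width 2): heights before test = [3 2 2 7 7]; fits = True

Answer: yes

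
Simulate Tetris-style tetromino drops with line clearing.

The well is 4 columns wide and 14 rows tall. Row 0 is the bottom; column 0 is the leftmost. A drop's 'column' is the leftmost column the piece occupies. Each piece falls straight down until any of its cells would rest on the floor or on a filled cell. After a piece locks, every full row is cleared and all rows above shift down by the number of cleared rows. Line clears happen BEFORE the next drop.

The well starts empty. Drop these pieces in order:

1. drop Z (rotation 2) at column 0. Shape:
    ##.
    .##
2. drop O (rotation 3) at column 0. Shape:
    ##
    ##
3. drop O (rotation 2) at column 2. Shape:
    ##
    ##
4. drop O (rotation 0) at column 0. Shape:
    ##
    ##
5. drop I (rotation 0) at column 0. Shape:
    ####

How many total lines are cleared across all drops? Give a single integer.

Answer: 3

Derivation:
Drop 1: Z rot2 at col 0 lands with bottom-row=0; cleared 0 line(s) (total 0); column heights now [2 2 1 0], max=2
Drop 2: O rot3 at col 0 lands with bottom-row=2; cleared 0 line(s) (total 0); column heights now [4 4 1 0], max=4
Drop 3: O rot2 at col 2 lands with bottom-row=1; cleared 2 line(s) (total 2); column heights now [2 2 1 0], max=2
Drop 4: O rot0 at col 0 lands with bottom-row=2; cleared 0 line(s) (total 2); column heights now [4 4 1 0], max=4
Drop 5: I rot0 at col 0 lands with bottom-row=4; cleared 1 line(s) (total 3); column heights now [4 4 1 0], max=4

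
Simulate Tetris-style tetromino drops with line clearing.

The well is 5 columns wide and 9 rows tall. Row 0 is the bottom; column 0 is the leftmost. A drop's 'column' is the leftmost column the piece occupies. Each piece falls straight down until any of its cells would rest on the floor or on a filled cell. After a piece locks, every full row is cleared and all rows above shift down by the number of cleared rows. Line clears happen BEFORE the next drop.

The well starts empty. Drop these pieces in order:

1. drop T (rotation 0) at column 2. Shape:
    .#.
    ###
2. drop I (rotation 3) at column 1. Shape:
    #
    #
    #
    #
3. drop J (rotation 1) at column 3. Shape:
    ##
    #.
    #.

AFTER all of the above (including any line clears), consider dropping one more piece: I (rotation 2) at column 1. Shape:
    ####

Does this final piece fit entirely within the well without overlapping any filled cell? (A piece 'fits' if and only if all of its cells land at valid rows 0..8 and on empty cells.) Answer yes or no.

Answer: yes

Derivation:
Drop 1: T rot0 at col 2 lands with bottom-row=0; cleared 0 line(s) (total 0); column heights now [0 0 1 2 1], max=2
Drop 2: I rot3 at col 1 lands with bottom-row=0; cleared 0 line(s) (total 0); column heights now [0 4 1 2 1], max=4
Drop 3: J rot1 at col 3 lands with bottom-row=2; cleared 0 line(s) (total 0); column heights now [0 4 1 5 5], max=5
Test piece I rot2 at col 1 (width 4): heights before test = [0 4 1 5 5]; fits = True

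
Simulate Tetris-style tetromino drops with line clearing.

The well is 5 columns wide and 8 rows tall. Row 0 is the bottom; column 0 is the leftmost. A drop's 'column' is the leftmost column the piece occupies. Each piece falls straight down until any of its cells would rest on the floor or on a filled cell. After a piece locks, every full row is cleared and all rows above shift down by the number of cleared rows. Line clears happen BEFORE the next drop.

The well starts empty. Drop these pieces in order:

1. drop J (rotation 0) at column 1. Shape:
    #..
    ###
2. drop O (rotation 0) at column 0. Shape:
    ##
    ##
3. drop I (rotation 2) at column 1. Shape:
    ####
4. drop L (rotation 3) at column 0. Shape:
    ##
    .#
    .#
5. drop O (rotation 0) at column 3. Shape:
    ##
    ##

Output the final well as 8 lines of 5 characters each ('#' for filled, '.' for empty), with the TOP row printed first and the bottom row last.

Answer: ##...
.#.##
.#.##
.####
##...
##...
.#...
.###.

Derivation:
Drop 1: J rot0 at col 1 lands with bottom-row=0; cleared 0 line(s) (total 0); column heights now [0 2 1 1 0], max=2
Drop 2: O rot0 at col 0 lands with bottom-row=2; cleared 0 line(s) (total 0); column heights now [4 4 1 1 0], max=4
Drop 3: I rot2 at col 1 lands with bottom-row=4; cleared 0 line(s) (total 0); column heights now [4 5 5 5 5], max=5
Drop 4: L rot3 at col 0 lands with bottom-row=5; cleared 0 line(s) (total 0); column heights now [8 8 5 5 5], max=8
Drop 5: O rot0 at col 3 lands with bottom-row=5; cleared 0 line(s) (total 0); column heights now [8 8 5 7 7], max=8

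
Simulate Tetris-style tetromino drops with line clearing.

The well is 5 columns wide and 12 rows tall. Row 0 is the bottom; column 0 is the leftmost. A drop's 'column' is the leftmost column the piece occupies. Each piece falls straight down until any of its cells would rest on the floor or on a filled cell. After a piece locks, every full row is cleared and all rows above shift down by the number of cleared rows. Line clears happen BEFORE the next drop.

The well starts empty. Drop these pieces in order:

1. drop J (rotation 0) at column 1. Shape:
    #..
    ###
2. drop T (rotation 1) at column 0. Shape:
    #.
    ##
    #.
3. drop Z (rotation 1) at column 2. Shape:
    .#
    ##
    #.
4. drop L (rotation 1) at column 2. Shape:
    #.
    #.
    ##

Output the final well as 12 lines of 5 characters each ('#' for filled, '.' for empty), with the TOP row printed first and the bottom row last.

Drop 1: J rot0 at col 1 lands with bottom-row=0; cleared 0 line(s) (total 0); column heights now [0 2 1 1 0], max=2
Drop 2: T rot1 at col 0 lands with bottom-row=1; cleared 0 line(s) (total 0); column heights now [4 3 1 1 0], max=4
Drop 3: Z rot1 at col 2 lands with bottom-row=1; cleared 0 line(s) (total 0); column heights now [4 3 3 4 0], max=4
Drop 4: L rot1 at col 2 lands with bottom-row=4; cleared 0 line(s) (total 0); column heights now [4 3 7 5 0], max=7

Answer: .....
.....
.....
.....
.....
..#..
..#..
..##.
#..#.
####.
###..
.###.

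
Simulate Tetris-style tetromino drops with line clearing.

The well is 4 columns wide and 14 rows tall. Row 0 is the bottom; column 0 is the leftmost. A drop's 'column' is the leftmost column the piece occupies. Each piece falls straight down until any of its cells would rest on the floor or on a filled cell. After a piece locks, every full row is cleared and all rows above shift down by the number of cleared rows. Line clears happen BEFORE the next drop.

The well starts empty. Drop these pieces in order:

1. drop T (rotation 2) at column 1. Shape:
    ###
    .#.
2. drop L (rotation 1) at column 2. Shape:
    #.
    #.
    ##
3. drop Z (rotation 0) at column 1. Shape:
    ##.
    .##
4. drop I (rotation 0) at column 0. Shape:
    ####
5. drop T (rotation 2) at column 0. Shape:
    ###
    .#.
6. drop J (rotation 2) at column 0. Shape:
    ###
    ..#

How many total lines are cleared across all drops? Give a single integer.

Drop 1: T rot2 at col 1 lands with bottom-row=0; cleared 0 line(s) (total 0); column heights now [0 2 2 2], max=2
Drop 2: L rot1 at col 2 lands with bottom-row=2; cleared 0 line(s) (total 0); column heights now [0 2 5 3], max=5
Drop 3: Z rot0 at col 1 lands with bottom-row=5; cleared 0 line(s) (total 0); column heights now [0 7 7 6], max=7
Drop 4: I rot0 at col 0 lands with bottom-row=7; cleared 1 line(s) (total 1); column heights now [0 7 7 6], max=7
Drop 5: T rot2 at col 0 lands with bottom-row=7; cleared 0 line(s) (total 1); column heights now [9 9 9 6], max=9
Drop 6: J rot2 at col 0 lands with bottom-row=9; cleared 0 line(s) (total 1); column heights now [11 11 11 6], max=11

Answer: 1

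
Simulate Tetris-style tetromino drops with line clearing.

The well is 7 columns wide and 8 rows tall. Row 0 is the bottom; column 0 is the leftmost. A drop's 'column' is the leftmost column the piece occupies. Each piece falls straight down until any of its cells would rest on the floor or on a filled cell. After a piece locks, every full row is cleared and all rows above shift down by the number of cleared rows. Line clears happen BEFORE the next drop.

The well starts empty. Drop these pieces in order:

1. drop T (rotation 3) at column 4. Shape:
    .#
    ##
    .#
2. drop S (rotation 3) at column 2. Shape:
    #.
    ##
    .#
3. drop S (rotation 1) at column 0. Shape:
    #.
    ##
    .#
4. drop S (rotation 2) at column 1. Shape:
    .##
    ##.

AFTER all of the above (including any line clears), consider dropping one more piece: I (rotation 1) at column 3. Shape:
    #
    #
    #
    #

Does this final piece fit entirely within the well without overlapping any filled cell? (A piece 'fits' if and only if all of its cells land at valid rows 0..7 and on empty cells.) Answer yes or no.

Answer: no

Derivation:
Drop 1: T rot3 at col 4 lands with bottom-row=0; cleared 0 line(s) (total 0); column heights now [0 0 0 0 2 3 0], max=3
Drop 2: S rot3 at col 2 lands with bottom-row=0; cleared 0 line(s) (total 0); column heights now [0 0 3 2 2 3 0], max=3
Drop 3: S rot1 at col 0 lands with bottom-row=0; cleared 0 line(s) (total 0); column heights now [3 2 3 2 2 3 0], max=3
Drop 4: S rot2 at col 1 lands with bottom-row=3; cleared 0 line(s) (total 0); column heights now [3 4 5 5 2 3 0], max=5
Test piece I rot1 at col 3 (width 1): heights before test = [3 4 5 5 2 3 0]; fits = False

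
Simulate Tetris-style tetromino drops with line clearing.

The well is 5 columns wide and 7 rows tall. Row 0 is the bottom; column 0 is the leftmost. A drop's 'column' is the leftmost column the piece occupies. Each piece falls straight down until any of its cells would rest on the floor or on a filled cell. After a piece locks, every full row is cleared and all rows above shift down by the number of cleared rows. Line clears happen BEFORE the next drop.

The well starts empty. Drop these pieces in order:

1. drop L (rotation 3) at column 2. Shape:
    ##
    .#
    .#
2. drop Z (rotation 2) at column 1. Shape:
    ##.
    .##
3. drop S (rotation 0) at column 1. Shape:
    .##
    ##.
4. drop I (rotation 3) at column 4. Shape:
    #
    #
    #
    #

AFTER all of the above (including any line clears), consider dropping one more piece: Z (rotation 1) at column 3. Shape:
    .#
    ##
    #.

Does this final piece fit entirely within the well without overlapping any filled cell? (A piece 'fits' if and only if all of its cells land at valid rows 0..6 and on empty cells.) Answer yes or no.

Answer: no

Derivation:
Drop 1: L rot3 at col 2 lands with bottom-row=0; cleared 0 line(s) (total 0); column heights now [0 0 3 3 0], max=3
Drop 2: Z rot2 at col 1 lands with bottom-row=3; cleared 0 line(s) (total 0); column heights now [0 5 5 4 0], max=5
Drop 3: S rot0 at col 1 lands with bottom-row=5; cleared 0 line(s) (total 0); column heights now [0 6 7 7 0], max=7
Drop 4: I rot3 at col 4 lands with bottom-row=0; cleared 0 line(s) (total 0); column heights now [0 6 7 7 4], max=7
Test piece Z rot1 at col 3 (width 2): heights before test = [0 6 7 7 4]; fits = False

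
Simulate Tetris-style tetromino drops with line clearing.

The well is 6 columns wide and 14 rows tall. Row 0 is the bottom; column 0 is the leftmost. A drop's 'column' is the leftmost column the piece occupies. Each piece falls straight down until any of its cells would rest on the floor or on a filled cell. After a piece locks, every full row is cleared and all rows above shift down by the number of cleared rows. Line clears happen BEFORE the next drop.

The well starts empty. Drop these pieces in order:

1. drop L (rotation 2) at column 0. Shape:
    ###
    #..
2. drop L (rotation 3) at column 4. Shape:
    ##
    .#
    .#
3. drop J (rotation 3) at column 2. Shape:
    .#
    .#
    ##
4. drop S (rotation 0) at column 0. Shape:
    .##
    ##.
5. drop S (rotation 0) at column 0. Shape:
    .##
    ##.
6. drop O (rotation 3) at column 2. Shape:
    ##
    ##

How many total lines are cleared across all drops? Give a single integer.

Answer: 1

Derivation:
Drop 1: L rot2 at col 0 lands with bottom-row=0; cleared 0 line(s) (total 0); column heights now [2 2 2 0 0 0], max=2
Drop 2: L rot3 at col 4 lands with bottom-row=0; cleared 0 line(s) (total 0); column heights now [2 2 2 0 3 3], max=3
Drop 3: J rot3 at col 2 lands with bottom-row=2; cleared 0 line(s) (total 0); column heights now [2 2 3 5 3 3], max=5
Drop 4: S rot0 at col 0 lands with bottom-row=2; cleared 1 line(s) (total 1); column heights now [2 3 3 4 0 2], max=4
Drop 5: S rot0 at col 0 lands with bottom-row=3; cleared 0 line(s) (total 1); column heights now [4 5 5 4 0 2], max=5
Drop 6: O rot3 at col 2 lands with bottom-row=5; cleared 0 line(s) (total 1); column heights now [4 5 7 7 0 2], max=7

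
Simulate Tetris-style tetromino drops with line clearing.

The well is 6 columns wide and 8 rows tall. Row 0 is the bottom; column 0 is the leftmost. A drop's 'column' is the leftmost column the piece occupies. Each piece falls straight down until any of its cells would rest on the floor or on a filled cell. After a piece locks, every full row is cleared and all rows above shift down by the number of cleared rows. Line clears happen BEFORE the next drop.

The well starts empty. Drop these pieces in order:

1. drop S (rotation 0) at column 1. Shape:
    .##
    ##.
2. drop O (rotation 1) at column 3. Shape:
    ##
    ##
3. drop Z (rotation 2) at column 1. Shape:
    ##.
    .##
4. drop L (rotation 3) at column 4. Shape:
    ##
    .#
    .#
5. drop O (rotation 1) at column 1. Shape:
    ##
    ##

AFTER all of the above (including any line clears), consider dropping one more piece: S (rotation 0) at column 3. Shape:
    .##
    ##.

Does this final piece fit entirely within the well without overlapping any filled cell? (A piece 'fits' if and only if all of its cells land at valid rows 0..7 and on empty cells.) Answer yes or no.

Drop 1: S rot0 at col 1 lands with bottom-row=0; cleared 0 line(s) (total 0); column heights now [0 1 2 2 0 0], max=2
Drop 2: O rot1 at col 3 lands with bottom-row=2; cleared 0 line(s) (total 0); column heights now [0 1 2 4 4 0], max=4
Drop 3: Z rot2 at col 1 lands with bottom-row=4; cleared 0 line(s) (total 0); column heights now [0 6 6 5 4 0], max=6
Drop 4: L rot3 at col 4 lands with bottom-row=2; cleared 0 line(s) (total 0); column heights now [0 6 6 5 5 5], max=6
Drop 5: O rot1 at col 1 lands with bottom-row=6; cleared 0 line(s) (total 0); column heights now [0 8 8 5 5 5], max=8
Test piece S rot0 at col 3 (width 3): heights before test = [0 8 8 5 5 5]; fits = True

Answer: yes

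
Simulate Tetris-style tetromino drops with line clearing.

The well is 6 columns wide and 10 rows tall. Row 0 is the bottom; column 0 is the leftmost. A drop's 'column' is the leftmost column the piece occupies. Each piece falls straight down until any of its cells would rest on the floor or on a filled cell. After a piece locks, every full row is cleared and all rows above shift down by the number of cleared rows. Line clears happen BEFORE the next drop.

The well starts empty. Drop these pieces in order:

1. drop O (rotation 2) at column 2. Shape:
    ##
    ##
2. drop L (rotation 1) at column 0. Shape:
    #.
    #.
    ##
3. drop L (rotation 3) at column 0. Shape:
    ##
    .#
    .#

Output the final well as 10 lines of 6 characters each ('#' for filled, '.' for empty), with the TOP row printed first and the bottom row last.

Answer: ......
......
......
......
......
......
##....
##....
####..
####..

Derivation:
Drop 1: O rot2 at col 2 lands with bottom-row=0; cleared 0 line(s) (total 0); column heights now [0 0 2 2 0 0], max=2
Drop 2: L rot1 at col 0 lands with bottom-row=0; cleared 0 line(s) (total 0); column heights now [3 1 2 2 0 0], max=3
Drop 3: L rot3 at col 0 lands with bottom-row=1; cleared 0 line(s) (total 0); column heights now [4 4 2 2 0 0], max=4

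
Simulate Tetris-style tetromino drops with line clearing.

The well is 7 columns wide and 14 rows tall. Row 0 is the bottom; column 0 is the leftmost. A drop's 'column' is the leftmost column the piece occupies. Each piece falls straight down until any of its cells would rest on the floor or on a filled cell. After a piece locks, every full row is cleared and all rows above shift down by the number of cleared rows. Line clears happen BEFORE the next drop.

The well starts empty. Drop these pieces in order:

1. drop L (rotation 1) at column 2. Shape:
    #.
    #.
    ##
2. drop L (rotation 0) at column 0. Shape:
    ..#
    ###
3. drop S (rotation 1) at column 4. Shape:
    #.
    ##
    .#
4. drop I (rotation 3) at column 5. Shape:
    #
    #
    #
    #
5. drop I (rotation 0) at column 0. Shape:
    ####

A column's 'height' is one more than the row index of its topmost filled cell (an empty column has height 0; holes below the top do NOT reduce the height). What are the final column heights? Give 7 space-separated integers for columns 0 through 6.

Answer: 6 6 6 6 3 6 0

Derivation:
Drop 1: L rot1 at col 2 lands with bottom-row=0; cleared 0 line(s) (total 0); column heights now [0 0 3 1 0 0 0], max=3
Drop 2: L rot0 at col 0 lands with bottom-row=3; cleared 0 line(s) (total 0); column heights now [4 4 5 1 0 0 0], max=5
Drop 3: S rot1 at col 4 lands with bottom-row=0; cleared 0 line(s) (total 0); column heights now [4 4 5 1 3 2 0], max=5
Drop 4: I rot3 at col 5 lands with bottom-row=2; cleared 0 line(s) (total 0); column heights now [4 4 5 1 3 6 0], max=6
Drop 5: I rot0 at col 0 lands with bottom-row=5; cleared 0 line(s) (total 0); column heights now [6 6 6 6 3 6 0], max=6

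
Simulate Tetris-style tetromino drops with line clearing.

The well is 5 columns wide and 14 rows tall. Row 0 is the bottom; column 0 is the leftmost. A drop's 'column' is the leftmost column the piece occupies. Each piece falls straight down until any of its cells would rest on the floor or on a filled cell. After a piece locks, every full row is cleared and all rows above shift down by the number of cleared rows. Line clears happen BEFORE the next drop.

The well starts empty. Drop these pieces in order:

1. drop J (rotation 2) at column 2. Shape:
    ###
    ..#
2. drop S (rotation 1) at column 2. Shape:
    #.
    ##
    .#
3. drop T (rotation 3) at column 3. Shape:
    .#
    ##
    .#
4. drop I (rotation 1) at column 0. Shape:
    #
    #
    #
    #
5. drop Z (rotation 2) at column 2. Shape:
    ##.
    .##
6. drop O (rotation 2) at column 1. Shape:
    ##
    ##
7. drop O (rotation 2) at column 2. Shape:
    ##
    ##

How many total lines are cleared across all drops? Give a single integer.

Drop 1: J rot2 at col 2 lands with bottom-row=0; cleared 0 line(s) (total 0); column heights now [0 0 2 2 2], max=2
Drop 2: S rot1 at col 2 lands with bottom-row=2; cleared 0 line(s) (total 0); column heights now [0 0 5 4 2], max=5
Drop 3: T rot3 at col 3 lands with bottom-row=3; cleared 0 line(s) (total 0); column heights now [0 0 5 5 6], max=6
Drop 4: I rot1 at col 0 lands with bottom-row=0; cleared 0 line(s) (total 0); column heights now [4 0 5 5 6], max=6
Drop 5: Z rot2 at col 2 lands with bottom-row=6; cleared 0 line(s) (total 0); column heights now [4 0 8 8 7], max=8
Drop 6: O rot2 at col 1 lands with bottom-row=8; cleared 0 line(s) (total 0); column heights now [4 10 10 8 7], max=10
Drop 7: O rot2 at col 2 lands with bottom-row=10; cleared 0 line(s) (total 0); column heights now [4 10 12 12 7], max=12

Answer: 0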